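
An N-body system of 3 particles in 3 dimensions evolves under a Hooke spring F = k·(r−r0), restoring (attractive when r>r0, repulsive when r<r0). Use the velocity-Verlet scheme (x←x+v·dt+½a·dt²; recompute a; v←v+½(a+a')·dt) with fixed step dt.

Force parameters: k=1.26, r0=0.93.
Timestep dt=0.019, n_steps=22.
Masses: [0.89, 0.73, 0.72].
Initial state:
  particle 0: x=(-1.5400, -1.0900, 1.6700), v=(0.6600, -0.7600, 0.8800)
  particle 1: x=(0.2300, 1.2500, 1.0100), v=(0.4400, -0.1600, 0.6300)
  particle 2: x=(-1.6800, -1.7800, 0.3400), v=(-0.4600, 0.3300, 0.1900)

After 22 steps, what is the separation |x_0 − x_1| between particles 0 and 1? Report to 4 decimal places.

2.3036

step 0: x0=(-1.5400, -1.0900, 1.6700) x1=(0.2300, 1.2500, 1.0100) x2=(-1.6800, -1.7800, 0.3400)
step 1: x0=(-1.5272, -1.1041, 1.6865) x1=(0.2375, 1.2458, 1.0220) x2=(-1.6883, -1.7729, 0.3439)
step 2: x0=(-1.5137, -1.1175, 1.7024) x1=(0.2434, 1.2391, 1.0339) x2=(-1.6956, -1.7643, 0.3485)
step 3: x0=(-1.4997, -1.1302, 1.7179) x1=(0.2476, 1.2300, 1.0458) x2=(-1.7020, -1.7541, 0.3537)
step 4: x0=(-1.4851, -1.1422, 1.7329) x1=(0.2502, 1.2186, 1.0577) x2=(-1.7074, -1.7423, 0.3596)
step 5: x0=(-1.4700, -1.1534, 1.7473) x1=(0.2511, 1.2047, 1.0695) x2=(-1.7118, -1.7290, 0.3661)
step 6: x0=(-1.4542, -1.1640, 1.7613) x1=(0.2504, 1.1885, 1.0813) x2=(-1.7153, -1.7142, 0.3734)
step 7: x0=(-1.4380, -1.1738, 1.7747) x1=(0.2480, 1.1699, 1.0931) x2=(-1.7177, -1.6978, 0.3812)
step 8: x0=(-1.4212, -1.1829, 1.7876) x1=(0.2440, 1.1490, 1.1048) x2=(-1.7192, -1.6801, 0.3898)
step 9: x0=(-1.4038, -1.1913, 1.8000) x1=(0.2384, 1.1258, 1.1165) x2=(-1.7197, -1.6609, 0.3990)
step 10: x0=(-1.3860, -1.1990, 1.8119) x1=(0.2312, 1.1004, 1.1281) x2=(-1.7193, -1.6402, 0.4089)
step 11: x0=(-1.3677, -1.2059, 1.8233) x1=(0.2225, 1.0727, 1.1398) x2=(-1.7178, -1.6182, 0.4195)
step 12: x0=(-1.3488, -1.2122, 1.8342) x1=(0.2122, 1.0429, 1.1513) x2=(-1.7154, -1.5949, 0.4307)
step 13: x0=(-1.3296, -1.2178, 1.8445) x1=(0.2003, 1.0109, 1.1629) x2=(-1.7120, -1.5703, 0.4426)
step 14: x0=(-1.3098, -1.2226, 1.8544) x1=(0.1870, 0.9769, 1.1744) x2=(-1.7076, -1.5444, 0.4552)
step 15: x0=(-1.2897, -1.2268, 1.8638) x1=(0.1722, 0.9408, 1.1858) x2=(-1.7023, -1.5173, 0.4684)
step 16: x0=(-1.2691, -1.2303, 1.8726) x1=(0.1560, 0.9028, 1.1973) x2=(-1.6960, -1.4891, 0.4823)
step 17: x0=(-1.2482, -1.2332, 1.8810) x1=(0.1384, 0.8628, 1.2086) x2=(-1.6889, -1.4597, 0.4968)
step 18: x0=(-1.2268, -1.2354, 1.8889) x1=(0.1195, 0.8211, 1.2200) x2=(-1.6808, -1.4293, 0.5119)
step 19: x0=(-1.2051, -1.2370, 1.8963) x1=(0.0993, 0.7775, 1.2313) x2=(-1.6719, -1.3978, 0.5277)
step 20: x0=(-1.1831, -1.2379, 1.9033) x1=(0.0778, 0.7322, 1.2426) x2=(-1.6621, -1.3654, 0.5441)
step 21: x0=(-1.1608, -1.2383, 1.9098) x1=(0.0551, 0.6853, 1.2538) x2=(-1.6514, -1.3320, 0.5611)
step 22: x0=(-1.1382, -1.2381, 1.9159) x1=(0.0312, 0.6369, 1.2650) x2=(-1.6399, -1.2978, 0.5786)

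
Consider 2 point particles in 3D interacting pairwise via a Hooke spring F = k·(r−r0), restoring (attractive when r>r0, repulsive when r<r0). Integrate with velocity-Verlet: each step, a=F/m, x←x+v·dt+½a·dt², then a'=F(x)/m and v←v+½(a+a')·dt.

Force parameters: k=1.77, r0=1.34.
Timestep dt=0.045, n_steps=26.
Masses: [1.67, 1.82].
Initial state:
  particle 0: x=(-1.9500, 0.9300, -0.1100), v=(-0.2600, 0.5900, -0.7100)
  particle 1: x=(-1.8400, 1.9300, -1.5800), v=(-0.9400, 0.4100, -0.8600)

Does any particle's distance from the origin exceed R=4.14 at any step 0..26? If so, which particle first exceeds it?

yes, particle 1

step 0: x0=(-1.9500, 0.9300, -0.1100) x1=(-1.8400, 1.9300, -1.5800)
step 1: x0=(-1.9617, 0.9568, -0.1423) x1=(-1.8823, 1.9482, -1.6183)
step 2: x0=(-1.9733, 0.9842, -0.1755) x1=(-1.9247, 1.9659, -1.6560)
step 3: x0=(-1.9849, 1.0120, -0.2094) x1=(-1.9671, 1.9832, -1.6929)
step 4: x0=(-1.9965, 1.0404, -0.2441) x1=(-2.0095, 2.0000, -1.7291)
step 5: x0=(-2.0081, 1.0693, -0.2795) x1=(-2.0519, 2.0163, -1.7645)
step 6: x0=(-2.0197, 1.0986, -0.3157) x1=(-2.0942, 2.0322, -1.7993)
step 7: x0=(-2.0314, 1.1284, -0.3527) x1=(-2.1366, 2.0476, -1.8334)
step 8: x0=(-2.0431, 1.1587, -0.3904) x1=(-2.1789, 2.0626, -1.8668)
step 9: x0=(-2.0549, 1.1895, -0.4288) x1=(-2.2211, 2.0772, -1.8996)
step 10: x0=(-2.0667, 1.2206, -0.4680) x1=(-2.2632, 2.0915, -1.9317)
step 11: x0=(-2.0787, 1.2522, -0.5078) x1=(-2.3053, 2.1053, -1.9632)
step 12: x0=(-2.0907, 1.2841, -0.5483) x1=(-2.3473, 2.1188, -1.9940)
step 13: x0=(-2.1029, 1.3164, -0.5894) x1=(-2.3892, 2.1320, -2.0243)
step 14: x0=(-2.1152, 1.3491, -0.6312) x1=(-2.4309, 2.1448, -2.0540)
step 15: x0=(-2.1276, 1.3821, -0.6735) x1=(-2.4726, 2.1573, -2.0832)
step 16: x0=(-2.1402, 1.4154, -0.7164) x1=(-2.5141, 2.1696, -2.1118)
step 17: x0=(-2.1529, 1.4490, -0.7598) x1=(-2.5554, 2.1815, -2.1400)
step 18: x0=(-2.1657, 1.4829, -0.8038) x1=(-2.5967, 2.1933, -2.1677)
step 19: x0=(-2.1787, 1.5170, -0.8482) x1=(-2.6378, 2.2048, -2.1950)
step 20: x0=(-2.1919, 1.5514, -0.8930) x1=(-2.6788, 2.2161, -2.2219)
step 21: x0=(-2.2052, 1.5859, -0.9383) x1=(-2.7196, 2.2272, -2.2484)
step 22: x0=(-2.2186, 1.6206, -0.9839) x1=(-2.7603, 2.2382, -2.2745)
step 23: x0=(-2.2322, 1.6555, -1.0299) x1=(-2.8009, 2.2490, -2.3003)
step 24: x0=(-2.2459, 1.6905, -1.0761) x1=(-2.8413, 2.2596, -2.3259)
step 25: x0=(-2.2598, 1.7257, -1.1227) x1=(-2.8816, 2.2702, -2.3512)
step 26: x0=(-2.2738, 1.7610, -1.1695) x1=(-2.9218, 2.2806, -2.3762)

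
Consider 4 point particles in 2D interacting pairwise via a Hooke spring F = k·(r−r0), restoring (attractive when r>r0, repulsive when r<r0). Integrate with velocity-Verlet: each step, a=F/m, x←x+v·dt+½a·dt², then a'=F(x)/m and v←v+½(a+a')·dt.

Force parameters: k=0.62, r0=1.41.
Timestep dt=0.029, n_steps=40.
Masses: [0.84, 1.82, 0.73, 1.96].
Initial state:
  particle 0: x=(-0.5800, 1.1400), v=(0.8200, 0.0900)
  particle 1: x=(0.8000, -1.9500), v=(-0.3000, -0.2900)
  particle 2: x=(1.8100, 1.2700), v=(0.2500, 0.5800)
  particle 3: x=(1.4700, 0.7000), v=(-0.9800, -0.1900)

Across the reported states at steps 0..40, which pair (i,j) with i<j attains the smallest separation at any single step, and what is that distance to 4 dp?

pair (0,3), distance 0.4230

step 0: x0=(-0.5800, 1.1400) x1=(0.8000, -1.9500) x2=(1.8100, 1.2700) x3=(1.4700, 0.7000)
step 1: x0=(-0.5555, 1.1420) x1=(0.7913, -1.9577) x2=(1.8168, 1.2864) x3=(1.4414, 0.6943)
step 2: x0=(-0.5294, 1.1429) x1=(0.7827, -1.9640) x2=(1.8228, 1.3017) x3=(1.4124, 0.6880)
step 3: x0=(-0.5020, 1.1426) x1=(0.7741, -1.9688) x2=(1.8279, 1.3161) x3=(1.3832, 0.6814)
step 4: x0=(-0.4732, 1.1411) x1=(0.7655, -1.9722) x2=(1.8322, 1.3294) x3=(1.3536, 0.6743)
step 5: x0=(-0.4432, 1.1385) x1=(0.7570, -1.9742) x2=(1.8357, 1.3416) x3=(1.3237, 0.6667)
step 6: x0=(-0.4119, 1.1347) x1=(0.7486, -1.9747) x2=(1.8383, 1.3527) x3=(1.2935, 0.6588)
step 7: x0=(-0.3794, 1.1298) x1=(0.7402, -1.9737) x2=(1.8400, 1.3625) x3=(1.2631, 0.6504)
step 8: x0=(-0.3459, 1.1239) x1=(0.7319, -1.9714) x2=(1.8410, 1.3712) x3=(1.2325, 0.6416)
step 9: x0=(-0.3113, 1.1168) x1=(0.7237, -1.9676) x2=(1.8411, 1.3786) x3=(1.2016, 0.6324)
step 10: x0=(-0.2758, 1.1087) x1=(0.7156, -1.9623) x2=(1.8404, 1.3848) x3=(1.1706, 0.6228)
step 11: x0=(-0.2395, 1.0995) x1=(0.7076, -1.9557) x2=(1.8389, 1.3896) x3=(1.1395, 0.6128)
step 12: x0=(-0.2024, 1.0894) x1=(0.6997, -1.9477) x2=(1.8365, 1.3932) x3=(1.1082, 0.6024)
step 13: x0=(-0.1645, 1.0782) x1=(0.6918, -1.9382) x2=(1.8334, 1.3954) x3=(1.0768, 0.5917)
step 14: x0=(-0.1261, 1.0661) x1=(0.6841, -1.9274) x2=(1.8296, 1.3963) x3=(1.0453, 0.5806)
step 15: x0=(-0.0871, 1.0531) x1=(0.6765, -1.9153) x2=(1.8249, 1.3958) x3=(1.0137, 0.5691)
step 16: x0=(-0.0476, 1.0392) x1=(0.6691, -1.9018) x2=(1.8196, 1.3940) x3=(0.9821, 0.5573)
step 17: x0=(-0.0078, 1.0244) x1=(0.6617, -1.8870) x2=(1.8135, 1.3908) x3=(0.9505, 0.5451)
step 18: x0=(0.0324, 1.0088) x1=(0.6545, -1.8709) x2=(1.8067, 1.3863) x3=(0.9190, 0.5326)
step 19: x0=(0.0728, 0.9925) x1=(0.6474, -1.8535) x2=(1.7992, 1.3804) x3=(0.8874, 0.5197)
step 20: x0=(0.1133, 0.9755) x1=(0.6405, -1.8349) x2=(1.7911, 1.3732) x3=(0.8559, 0.5065)
step 21: x0=(0.1539, 0.9578) x1=(0.6337, -1.8150) x2=(1.7824, 1.3646) x3=(0.8245, 0.4929)
step 22: x0=(0.1945, 0.9395) x1=(0.6270, -1.7940) x2=(1.7730, 1.3548) x3=(0.7931, 0.4789)
step 23: x0=(0.2350, 0.9206) x1=(0.6205, -1.7718) x2=(1.7631, 1.3436) x3=(0.7619, 0.4646)
step 24: x0=(0.2755, 0.9013) x1=(0.6141, -1.7485) x2=(1.7526, 1.3312) x3=(0.7308, 0.4500)
step 25: x0=(0.3158, 0.8815) x1=(0.6079, -1.7242) x2=(1.7416, 1.3175) x3=(0.6997, 0.4350)
step 26: x0=(0.3558, 0.8614) x1=(0.6019, -1.6987) x2=(1.7301, 1.3026) x3=(0.6689, 0.4196)
step 27: x0=(0.3957, 0.8410) x1=(0.5960, -1.6723) x2=(1.7182, 1.2865) x3=(0.6381, 0.4038)
step 28: x0=(0.4353, 0.8204) x1=(0.5902, -1.6448) x2=(1.7058, 1.2692) x3=(0.6075, 0.3877)
step 29: x0=(0.4747, 0.7997) x1=(0.5847, -1.6164) x2=(1.6931, 1.2508) x3=(0.5769, 0.3711)
step 30: x0=(0.5140, 0.7790) x1=(0.5792, -1.5872) x2=(1.6799, 1.2313) x3=(0.5464, 0.3541)
step 31: x0=(0.5531, 0.7582) x1=(0.5740, -1.5570) x2=(1.6665, 1.2108) x3=(0.5159, 0.3368)
step 32: x0=(0.5921, 0.7374) x1=(0.5688, -1.5261) x2=(1.6527, 1.1893) x3=(0.4855, 0.3190)
step 33: x0=(0.6312, 0.7166) x1=(0.5639, -1.4944) x2=(1.6387, 1.1668) x3=(0.4549, 0.3009)
step 34: x0=(0.6703, 0.6958) x1=(0.5591, -1.4619) x2=(1.6245, 1.1434) x3=(0.4243, 0.2825)
step 35: x0=(0.7094, 0.6749) x1=(0.5545, -1.4288) x2=(1.6101, 1.1192) x3=(0.3936, 0.2638)
step 36: x0=(0.7487, 0.6539) x1=(0.5500, -1.3950) x2=(1.5955, 1.0942) x3=(0.3628, 0.2448)
step 37: x0=(0.7880, 0.6328) x1=(0.5456, -1.3607) x2=(1.5808, 1.0684) x3=(0.3318, 0.2256)
step 38: x0=(0.8274, 0.6114) x1=(0.5415, -1.3258) x2=(1.5661, 1.0420) x3=(0.3007, 0.2062)
step 39: x0=(0.8668, 0.5899) x1=(0.5374, -1.2903) x2=(1.5512, 1.0150) x3=(0.2695, 0.1867)
step 40: x0=(0.9061, 0.5680) x1=(0.5336, -1.2545) x2=(1.5364, 0.9874) x3=(0.2381, 0.1671)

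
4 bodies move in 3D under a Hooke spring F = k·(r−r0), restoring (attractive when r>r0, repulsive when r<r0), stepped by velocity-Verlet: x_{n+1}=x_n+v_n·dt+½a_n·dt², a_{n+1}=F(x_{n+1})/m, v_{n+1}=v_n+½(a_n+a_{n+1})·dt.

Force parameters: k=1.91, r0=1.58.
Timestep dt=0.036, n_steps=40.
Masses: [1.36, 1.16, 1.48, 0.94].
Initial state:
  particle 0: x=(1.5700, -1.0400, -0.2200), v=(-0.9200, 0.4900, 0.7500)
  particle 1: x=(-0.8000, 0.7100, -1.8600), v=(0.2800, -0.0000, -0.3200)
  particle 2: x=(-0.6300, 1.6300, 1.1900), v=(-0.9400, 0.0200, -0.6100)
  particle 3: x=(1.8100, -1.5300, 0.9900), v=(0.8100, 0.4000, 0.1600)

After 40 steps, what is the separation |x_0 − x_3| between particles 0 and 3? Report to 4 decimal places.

2.1107

step 0: x0=(1.5700, -1.0400, -0.2200) x1=(-0.8000, 0.7100, -1.8600) x2=(-0.6300, 1.6300, 1.1900) x3=(1.8100, -1.5300, 0.9900)
step 1: x0=(1.5345, -1.0200, -0.1933) x1=(-0.7867, 0.7080, -1.8670) x2=(-0.6616, 1.6274, 1.1660) x3=(1.8351, -1.5113, 0.9938)
step 2: x0=(1.4944, -0.9955, -0.1671) x1=(-0.7670, 0.7019, -1.8649) x2=(-0.6887, 1.6184, 1.1379) x3=(1.8518, -1.4841, 0.9936)
step 3: x0=(1.4498, -0.9664, -0.1417) x1=(-0.7411, 0.6919, -1.8538) x2=(-0.7112, 1.6030, 1.1060) x3=(1.8603, -1.4484, 0.9894)
step 4: x0=(1.4008, -0.9330, -0.1171) x1=(-0.7093, 0.6781, -1.8338) x2=(-0.7291, 1.5813, 1.0703) x3=(1.8605, -1.4046, 0.9813)
step 5: x0=(1.3475, -0.8954, -0.0933) x1=(-0.6717, 0.6607, -1.8052) x2=(-0.7425, 1.5536, 1.0312) x3=(1.8526, -1.3529, 0.9693)
step 6: x0=(1.2902, -0.8538, -0.0704) x1=(-0.6287, 0.6399, -1.7683) x2=(-0.7513, 1.5201, 0.9887) x3=(1.8367, -1.2935, 0.9534)
step 7: x0=(1.2290, -0.8085, -0.0484) x1=(-0.5806, 0.6159, -1.7234) x2=(-0.7557, 1.4811, 0.9432) x3=(1.8133, -1.2270, 0.9340)
step 8: x0=(1.1643, -0.7597, -0.0275) x1=(-0.5279, 0.5890, -1.6710) x2=(-0.7558, 1.4370, 0.8949) x3=(1.7826, -1.1538, 0.9110)
step 9: x0=(1.0961, -0.7077, -0.0075) x1=(-0.4710, 0.5594, -1.6116) x2=(-0.7518, 1.3880, 0.8441) x3=(1.7450, -1.0743, 0.8848)
step 10: x0=(1.0250, -0.6529, 0.0115) x1=(-0.4103, 0.5274, -1.5457) x2=(-0.7440, 1.3346, 0.7911) x3=(1.7011, -0.9891, 0.8556)
step 11: x0=(0.9510, -0.5955, 0.0295) x1=(-0.3463, 0.4934, -1.4740) x2=(-0.7324, 1.2772, 0.7361) x3=(1.6514, -0.8988, 0.8237)
step 12: x0=(0.8745, -0.5358, 0.0465) x1=(-0.2794, 0.4577, -1.3971) x2=(-0.7175, 1.2163, 0.6794) x3=(1.5965, -0.8041, 0.7894)
step 13: x0=(0.7959, -0.4744, 0.0627) x1=(-0.2103, 0.4207, -1.3159) x2=(-0.6996, 1.1523, 0.6215) x3=(1.5371, -0.7054, 0.7531)
step 14: x0=(0.7154, -0.4116, 0.0781) x1=(-0.1393, 0.3825, -1.2310) x2=(-0.6790, 1.0857, 0.5625) x3=(1.4738, -0.6034, 0.7150)
step 15: x0=(0.6333, -0.3477, 0.0927) x1=(-0.0670, 0.3437, -1.1433) x2=(-0.6561, 1.0171, 0.5028) x3=(1.4076, -0.4987, 0.6755)
step 16: x0=(0.5500, -0.2833, 0.1069) x1=(0.0064, 0.3044, -1.0536) x2=(-0.6313, 0.9469, 0.4427) x3=(1.3391, -0.3919, 0.6350)
step 17: x0=(0.4657, -0.2186, 0.1208) x1=(0.0802, 0.2649, -0.9629) x2=(-0.6051, 0.8757, 0.3824) x3=(1.2691, -0.2836, 0.5940)
step 18: x0=(0.3805, -0.1541, 0.1346) x1=(0.1544, 0.2255, -0.8719) x2=(-0.5780, 0.8039, 0.3221) x3=(1.1985, -0.1742, 0.5527)
step 19: x0=(0.2947, -0.0902, 0.1486) x1=(0.2288, 0.1863, -0.7816) x2=(-0.5505, 0.7320, 0.2620) x3=(1.1280, -0.0641, 0.5116)
step 20: x0=(0.2084, -0.0271, 0.1630) x1=(0.3033, 0.1473, -0.6928) x2=(-0.5233, 0.6605, 0.2023) x3=(1.0584, 0.0464, 0.4711)
step 21: x0=(0.1216, 0.0349, 0.1783) x1=(0.3780, 0.1085, -0.6061) x2=(-0.4967, 0.5898, 0.1430) x3=(0.9904, 0.1571, 0.4316)
step 22: x0=(0.0342, 0.0958, 0.1946) x1=(0.4533, 0.0694, -0.5221) x2=(-0.4716, 0.5201, 0.0839) x3=(0.9246, 0.2680, 0.3934)
step 23: x0=(-0.0537, 0.1554, 0.2121) x1=(0.5296, 0.0298, -0.4408) x2=(-0.4482, 0.4516, 0.0248) x3=(0.8614, 0.3795, 0.3568)
step 24: x0=(-0.1422, 0.2138, 0.2310) x1=(0.6071, -0.0108, -0.3622) x2=(-0.4272, 0.3844, -0.0347) x3=(0.8010, 0.4920, 0.3221)
step 25: x0=(-0.2311, 0.2713, 0.2518) x1=(0.6861, -0.0530, -0.2858) x2=(-0.4085, 0.3182, -0.0953) x3=(0.7432, 0.6061, 0.2892)
step 26: x0=(-0.3207, 0.3285, 0.2749) x1=(0.7666, -0.0968, -0.2110) x2=(-0.3919, 0.2523, -0.1577) x3=(0.6877, 0.7223, 0.2579)
step 27: x0=(-0.4112, 0.3860, 0.3002) x1=(0.8485, -0.1423, -0.1372) x2=(-0.3767, 0.1860, -0.2222) x3=(0.6341, 0.8407, 0.2276)
step 28: x0=(-0.5029, 0.4438, 0.3274) x1=(0.9316, -0.1890, -0.0638) x2=(-0.3622, 0.1190, -0.2884) x3=(0.5818, 0.9612, 0.1981)
step 29: x0=(-0.5954, 0.5021, 0.3560) x1=(1.0153, -0.2365, 0.0095) x2=(-0.3481, 0.0512, -0.3561) x3=(0.5306, 1.0833, 0.1688)
step 30: x0=(-0.6884, 0.5606, 0.3857) x1=(1.0990, -0.2842, 0.0830) x2=(-0.3340, -0.0173, -0.4249) x3=(0.4801, 1.2064, 0.1396)
step 31: x0=(-0.7814, 0.6191, 0.4160) x1=(1.1819, -0.3315, 0.1567) x2=(-0.3197, -0.0863, -0.4944) x3=(0.4302, 1.3297, 0.1102)
step 32: x0=(-0.8738, 0.6774, 0.4467) x1=(1.2633, -0.3777, 0.2304) x2=(-0.3050, -0.1554, -0.5642) x3=(0.3807, 1.4524, 0.0807)
step 33: x0=(-0.9651, 0.7351, 0.4775) x1=(1.3423, -0.4222, 0.3040) x2=(-0.2896, -0.2243, -0.6338) x3=(0.3315, 1.5734, 0.0510)
step 34: x0=(-1.0547, 0.7920, 0.5082) x1=(1.4182, -0.4645, 0.3773) x2=(-0.2737, -0.2926, -0.7029) x3=(0.2828, 1.6917, 0.0211)
step 35: x0=(-1.1421, 0.8477, 0.5383) x1=(1.4902, -0.5038, 0.4499) x2=(-0.2570, -0.3598, -0.7710) x3=(0.2345, 1.8065, -0.0089)
step 36: x0=(-1.2266, 0.9021, 0.5679) x1=(1.5575, -0.5397, 0.5215) x2=(-0.2396, -0.4254, -0.8378) x3=(0.1868, 1.9166, -0.0390)
step 37: x0=(-1.3077, 0.9547, 0.5965) x1=(1.6193, -0.5716, 0.5918) x2=(-0.2215, -0.4891, -0.9027) x3=(0.1397, 2.0212, -0.0689)
step 38: x0=(-1.3850, 1.0053, 0.6240) x1=(1.6751, -0.5991, 0.6603) x2=(-0.2027, -0.5503, -0.9653) x3=(0.0934, 2.1192, -0.0986)
step 39: x0=(-1.4579, 1.0538, 0.6502) x1=(1.7242, -0.6218, 0.7267) x2=(-0.1833, -0.6086, -1.0254) x3=(0.0482, 2.2099, -0.1278)
step 40: x0=(-1.5259, 1.0998, 0.6749) x1=(1.7660, -0.6392, 0.7906) x2=(-0.1634, -0.6636, -1.0825) x3=(0.0041, 2.2925, -0.1565)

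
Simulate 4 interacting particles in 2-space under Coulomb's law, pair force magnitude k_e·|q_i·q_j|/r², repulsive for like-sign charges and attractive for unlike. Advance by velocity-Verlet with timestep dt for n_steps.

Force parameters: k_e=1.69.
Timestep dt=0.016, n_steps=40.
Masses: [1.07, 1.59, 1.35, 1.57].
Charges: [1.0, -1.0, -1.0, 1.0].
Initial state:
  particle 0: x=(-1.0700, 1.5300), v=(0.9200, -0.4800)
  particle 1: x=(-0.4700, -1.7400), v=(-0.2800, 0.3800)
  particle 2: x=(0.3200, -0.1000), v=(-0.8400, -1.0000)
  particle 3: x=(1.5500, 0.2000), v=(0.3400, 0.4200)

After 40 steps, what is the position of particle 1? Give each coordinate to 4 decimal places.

step 0: x0=(-1.0700, 1.5300) x1=(-0.4700, -1.7400) x2=(0.3200, -0.1000) x3=(1.5500, 0.2000)
step 1: x0=(-1.0553, 1.5223) x1=(-0.4745, -1.7339) x2=(0.3067, -0.1159) x3=(1.5554, 0.2067)
step 2: x0=(-1.0405, 1.5145) x1=(-0.4790, -1.7279) x2=(0.2935, -0.1316) x3=(1.5606, 0.2133)
step 3: x0=(-1.0257, 1.5066) x1=(-0.4835, -1.7219) x2=(0.2805, -0.1471) x3=(1.5656, 0.2198)
step 4: x0=(-1.0110, 1.4986) x1=(-0.4881, -1.7159) x2=(0.2677, -0.1625) x3=(1.5705, 0.2262)
step 5: x0=(-0.9961, 1.4905) x1=(-0.4926, -1.7100) x2=(0.2551, -0.1776) x3=(1.5753, 0.2326)
step 6: x0=(-0.9813, 1.4824) x1=(-0.4972, -1.7040) x2=(0.2426, -0.1925) x3=(1.5799, 0.2389)
step 7: x0=(-0.9665, 1.4741) x1=(-0.5018, -1.6982) x2=(0.2303, -0.2072) x3=(1.5844, 0.2451)
step 8: x0=(-0.9516, 1.4658) x1=(-0.5064, -1.6923) x2=(0.2181, -0.2217) x3=(1.5888, 0.2512)
step 9: x0=(-0.9367, 1.4574) x1=(-0.5111, -1.6866) x2=(0.2061, -0.2359) x3=(1.5931, 0.2572)
step 10: x0=(-0.9218, 1.4488) x1=(-0.5157, -1.6808) x2=(0.1943, -0.2500) x3=(1.5972, 0.2632)
step 11: x0=(-0.9070, 1.4402) x1=(-0.5204, -1.6751) x2=(0.1826, -0.2638) x3=(1.6013, 0.2690)
step 12: x0=(-0.8920, 1.4314) x1=(-0.5252, -1.6695) x2=(0.1710, -0.2773) x3=(1.6052, 0.2748)
step 13: x0=(-0.8771, 1.4226) x1=(-0.5299, -1.6638) x2=(0.1596, -0.2907) x3=(1.6091, 0.2806)
step 14: x0=(-0.8622, 1.4136) x1=(-0.5347, -1.6583) x2=(0.1483, -0.3038) x3=(1.6128, 0.2862)
step 15: x0=(-0.8473, 1.4046) x1=(-0.5395, -1.6528) x2=(0.1372, -0.3167) x3=(1.6165, 0.2917)
step 16: x0=(-0.8323, 1.3954) x1=(-0.5444, -1.6474) x2=(0.1262, -0.3293) x3=(1.6201, 0.2972)
step 17: x0=(-0.8174, 1.3861) x1=(-0.5493, -1.6420) x2=(0.1153, -0.3417) x3=(1.6235, 0.3026)
step 18: x0=(-0.8024, 1.3768) x1=(-0.5542, -1.6367) x2=(0.1046, -0.3538) x3=(1.6269, 0.3079)
step 19: x0=(-0.7875, 1.3673) x1=(-0.5591, -1.6314) x2=(0.0940, -0.3656) x3=(1.6302, 0.3132)
step 20: x0=(-0.7726, 1.3576) x1=(-0.5642, -1.6263) x2=(0.0836, -0.3772) x3=(1.6335, 0.3184)
step 21: x0=(-0.7576, 1.3479) x1=(-0.5692, -1.6211) x2=(0.0733, -0.3886) x3=(1.6366, 0.3235)
step 22: x0=(-0.7427, 1.3380) x1=(-0.5743, -1.6161) x2=(0.0631, -0.3996) x3=(1.6397, 0.3285)
step 23: x0=(-0.7278, 1.3281) x1=(-0.5794, -1.6112) x2=(0.0531, -0.4104) x3=(1.6428, 0.3334)
step 24: x0=(-0.7128, 1.3180) x1=(-0.5846, -1.6063) x2=(0.0432, -0.4209) x3=(1.6457, 0.3383)
step 25: x0=(-0.6979, 1.3077) x1=(-0.5898, -1.6015) x2=(0.0335, -0.4311) x3=(1.6486, 0.3431)
step 26: x0=(-0.6830, 1.2974) x1=(-0.5951, -1.5968) x2=(0.0239, -0.4411) x3=(1.6514, 0.3478)
step 27: x0=(-0.6682, 1.2869) x1=(-0.6004, -1.5921) x2=(0.0144, -0.4507) x3=(1.6542, 0.3524)
step 28: x0=(-0.6533, 1.2762) x1=(-0.6058, -1.5876) x2=(0.0051, -0.4601) x3=(1.6569, 0.3570)
step 29: x0=(-0.6384, 1.2655) x1=(-0.6113, -1.5832) x2=(-0.0041, -0.4691) x3=(1.6596, 0.3615)
step 30: x0=(-0.6236, 1.2546) x1=(-0.6168, -1.5788) x2=(-0.0131, -0.4779) x3=(1.6622, 0.3659)
step 31: x0=(-0.6088, 1.2436) x1=(-0.6223, -1.5745) x2=(-0.0220, -0.4863) x3=(1.6648, 0.3703)
step 32: x0=(-0.5940, 1.2324) x1=(-0.6280, -1.5704) x2=(-0.0307, -0.4944) x3=(1.6673, 0.3746)
step 33: x0=(-0.5793, 1.2211) x1=(-0.6336, -1.5663) x2=(-0.0393, -0.5022) x3=(1.6697, 0.3788)
step 34: x0=(-0.5646, 1.2096) x1=(-0.6394, -1.5624) x2=(-0.0477, -0.5097) x3=(1.6722, 0.3829)
step 35: x0=(-0.5499, 1.1980) x1=(-0.6452, -1.5586) x2=(-0.0560, -0.5169) x3=(1.6745, 0.3870)
step 36: x0=(-0.5352, 1.1862) x1=(-0.6511, -1.5548) x2=(-0.0641, -0.5237) x3=(1.6769, 0.3910)
step 37: x0=(-0.5206, 1.1743) x1=(-0.6571, -1.5512) x2=(-0.0721, -0.5302) x3=(1.6792, 0.3949)
step 38: x0=(-0.5060, 1.1622) x1=(-0.6631, -1.5477) x2=(-0.0799, -0.5364) x3=(1.6814, 0.3988)
step 39: x0=(-0.4915, 1.1500) x1=(-0.6692, -1.5444) x2=(-0.0875, -0.5422) x3=(1.6836, 0.4026)
step 40: x0=(-0.4770, 1.1376) x1=(-0.6754, -1.5411) x2=(-0.0950, -0.5476) x3=(1.6858, 0.4063)

(-0.6754, -1.5411)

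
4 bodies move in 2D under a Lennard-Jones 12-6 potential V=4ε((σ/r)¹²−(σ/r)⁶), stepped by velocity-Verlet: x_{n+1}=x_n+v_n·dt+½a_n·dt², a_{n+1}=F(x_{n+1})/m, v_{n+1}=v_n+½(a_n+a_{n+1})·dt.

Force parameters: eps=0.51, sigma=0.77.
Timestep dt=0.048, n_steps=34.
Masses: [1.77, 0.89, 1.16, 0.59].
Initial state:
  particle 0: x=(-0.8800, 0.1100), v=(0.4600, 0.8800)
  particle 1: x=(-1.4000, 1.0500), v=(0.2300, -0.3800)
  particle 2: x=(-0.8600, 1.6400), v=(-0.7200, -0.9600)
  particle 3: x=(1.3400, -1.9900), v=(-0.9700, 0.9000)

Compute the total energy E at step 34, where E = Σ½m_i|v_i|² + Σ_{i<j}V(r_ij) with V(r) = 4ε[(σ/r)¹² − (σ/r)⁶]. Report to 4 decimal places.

step 0: x0=(-0.8800, 0.1100) x1=(-1.4000, 1.0500) x2=(-0.8600, 1.6400) x3=(1.3400, -1.9900)
step 1: x0=(-0.8583, 0.1530) x1=(-1.3946, 1.0236) x2=(-0.8897, 1.5991) x3=(1.2934, -1.9468)
step 2: x0=(-0.8375, 0.1977) x1=(-1.4175, 0.9596) x2=(-0.8962, 1.5843) x3=(1.2469, -1.9036)
step 3: x0=(-0.8180, 0.2444) x1=(-1.4458, 0.8830) x2=(-0.8967, 1.5762) x3=(1.2003, -1.8604)
step 4: x0=(-0.7995, 0.2925) x1=(-1.4709, 0.8060) x2=(-0.8980, 1.5663) x3=(1.1537, -1.8172)
step 5: x0=(-0.7798, 0.3402) x1=(-1.4960, 0.7341) x2=(-0.9012, 1.5530) x3=(1.1071, -1.7739)
step 6: x0=(-0.7554, 0.3860) x1=(-1.5283, 0.6704) x2=(-0.9060, 1.5364) x3=(1.0606, -1.7307)
step 7: x0=(-0.7271, 0.4312) x1=(-1.5670, 0.6121) x2=(-0.9119, 1.5164) x3=(1.0140, -1.6875)
step 8: x0=(-0.6986, 0.4777) x1=(-1.6049, 0.5559) x2=(-0.9186, 1.4929) x3=(0.9674, -1.6442)
step 9: x0=(-0.6723, 0.5260) x1=(-1.6383, 0.5010) x2=(-0.9256, 1.4657) x3=(0.9208, -1.6010)
step 10: x0=(-0.6485, 0.5762) x1=(-1.6667, 0.4475) x2=(-0.9325, 1.4346) x3=(0.8741, -1.5577)
step 11: x0=(-0.6269, 0.6277) x1=(-1.6907, 0.3954) x2=(-0.9393, 1.4003) x3=(0.8275, -1.5144)
step 12: x0=(-0.6057, 0.6762) x1=(-1.7114, 0.3450) x2=(-0.9483, 1.3693) x3=(0.7809, -1.4712)
step 13: x0=(-0.5769, 0.7072) x1=(-1.7295, 0.2960) x2=(-0.9707, 1.3639) x3=(0.7342, -1.4278)
step 14: x0=(-0.5369, 0.7183) x1=(-1.7457, 0.2481) x2=(-1.0115, 1.3880) x3=(0.6876, -1.3845)
step 15: x0=(-0.4946, 0.7253) x1=(-1.7607, 0.2013) x2=(-1.0570, 1.4176) x3=(0.6409, -1.3412)
step 16: x0=(-0.4534, 0.7331) x1=(-1.7747, 0.1552) x2=(-1.1014, 1.4453) x3=(0.5942, -1.2978)
step 17: x0=(-0.4139, 0.7424) x1=(-1.7880, 0.1097) x2=(-1.1438, 1.4703) x3=(0.5475, -1.2544)
step 18: x0=(-0.3757, 0.7528) x1=(-1.8009, 0.0647) x2=(-1.1845, 1.4933) x3=(0.5007, -1.2109)
step 19: x0=(-0.3386, 0.7640) x1=(-1.8134, 0.0201) x2=(-1.2238, 1.5146) x3=(0.4540, -1.1674)
step 20: x0=(-0.3023, 0.7758) x1=(-1.8256, -0.0243) x2=(-1.2620, 1.5348) x3=(0.4072, -1.1239)
step 21: x0=(-0.2667, 0.7879) x1=(-1.8377, -0.0684) x2=(-1.2994, 1.5543) x3=(0.3603, -1.0802)
step 22: x0=(-0.2315, 0.8004) x1=(-1.8496, -0.1123) x2=(-1.3362, 1.5731) x3=(0.3134, -1.0365)
step 23: x0=(-0.1966, 0.8130) x1=(-1.8613, -0.1560) x2=(-1.3726, 1.5915) x3=(0.2665, -0.9927)
step 24: x0=(-0.1620, 0.8256) x1=(-1.8730, -0.1997) x2=(-1.4086, 1.6096) x3=(0.2194, -0.9487)
step 25: x0=(-0.1276, 0.8384) x1=(-1.8846, -0.2432) x2=(-1.4443, 1.6275) x3=(0.1724, -0.9045)
step 26: x0=(-0.0934, 0.8511) x1=(-1.8961, -0.2867) x2=(-1.4799, 1.6451) x3=(0.1252, -0.8602)
step 27: x0=(-0.0592, 0.8639) x1=(-1.9075, -0.3301) x2=(-1.5153, 1.6627) x3=(0.0779, -0.8156)
step 28: x0=(-0.0251, 0.8766) x1=(-1.9188, -0.3734) x2=(-1.5506, 1.6801) x3=(0.0306, -0.7708)
step 29: x0=(0.0089, 0.8892) x1=(-1.9301, -0.4167) x2=(-1.5858, 1.6975) x3=(-0.0168, -0.7256)
step 30: x0=(0.0428, 0.9017) x1=(-1.9413, -0.4600) x2=(-1.6209, 1.7148) x3=(-0.0643, -0.6801)
step 31: x0=(0.0767, 0.9141) x1=(-1.9523, -0.5033) x2=(-1.6560, 1.7320) x3=(-0.1119, -0.6342)
step 32: x0=(0.1105, 0.9264) x1=(-1.9633, -0.5465) x2=(-1.6910, 1.7492) x3=(-0.1596, -0.5878)
step 33: x0=(0.1443, 0.9385) x1=(-1.9742, -0.5897) x2=(-1.7260, 1.7664) x3=(-0.2074, -0.5409)
step 34: x0=(0.1780, 0.9505) x1=(-1.9850, -0.6329) x2=(-1.7609, 1.7835) x3=(-0.2552, -0.4936)
step 0 velocities: v0=(0.4600, 0.8800) v1=(0.2300, -0.3800) v2=(-0.7200, -0.9600) v3=(-0.9700, 0.9000)
step 0: KE=2.3121, PE=-0.6035, E=1.7087
step 34 velocities: v0=(0.7016, 0.2477) v1=(-0.2224, -0.8994) v2=(-0.7277, 0.3567) v3=(-0.9973, 0.9917)
step 34: KE=1.8363, PE=-0.0601, E=1.7763

1.7763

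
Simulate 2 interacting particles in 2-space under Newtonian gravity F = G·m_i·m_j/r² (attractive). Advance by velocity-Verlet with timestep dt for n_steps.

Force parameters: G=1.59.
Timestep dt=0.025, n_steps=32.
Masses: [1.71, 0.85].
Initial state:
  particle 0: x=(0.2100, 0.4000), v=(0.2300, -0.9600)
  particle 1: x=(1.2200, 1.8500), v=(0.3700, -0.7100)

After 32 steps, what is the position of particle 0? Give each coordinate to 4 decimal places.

(0.4721, -0.2549)

step 0: x0=(0.2100, 0.4000) x1=(1.2200, 1.8500)
step 1: x0=(0.2158, 0.3761) x1=(1.2291, 1.8320)
step 2: x0=(0.2218, 0.3524) x1=(1.2379, 1.8136)
step 3: x0=(0.2279, 0.3290) x1=(1.2464, 1.7948)
step 4: x0=(0.2342, 0.3058) x1=(1.2545, 1.7755)
step 5: x0=(0.2407, 0.2827) x1=(1.2624, 1.7557)
step 6: x0=(0.2472, 0.2599) x1=(1.2700, 1.7356)
step 7: x0=(0.2540, 0.2374) x1=(1.2773, 1.7150)
step 8: x0=(0.2609, 0.2150) x1=(1.2842, 1.6939)
step 9: x0=(0.2679, 0.1928) x1=(1.2909, 1.6725)
step 10: x0=(0.2751, 0.1709) x1=(1.2973, 1.6506)
step 11: x0=(0.2824, 0.1492) x1=(1.3033, 1.6282)
step 12: x0=(0.2899, 0.1277) x1=(1.3091, 1.6055)
step 13: x0=(0.2975, 0.1064) x1=(1.3146, 1.5823)
step 14: x0=(0.3053, 0.0853) x1=(1.3198, 1.5587)
step 15: x0=(0.3132, 0.0644) x1=(1.3246, 1.5346)
step 16: x0=(0.3213, 0.0438) x1=(1.3292, 1.5101)
step 17: x0=(0.3295, 0.0234) x1=(1.3335, 1.4851)
step 18: x0=(0.3379, 0.0032) x1=(1.3375, 1.4597)
step 19: x0=(0.3464, -0.0168) x1=(1.3411, 1.4339)
step 20: x0=(0.3551, -0.0366) x1=(1.3445, 1.4076)
step 21: x0=(0.3639, -0.0561) x1=(1.3475, 1.3808)
step 22: x0=(0.3729, -0.0754) x1=(1.3502, 1.3536)
step 23: x0=(0.3821, -0.0944) x1=(1.3526, 1.3259)
step 24: x0=(0.3914, -0.1133) x1=(1.3547, 1.2978)
step 25: x0=(0.4009, -0.1318) x1=(1.3564, 1.2691)
step 26: x0=(0.4105, -0.1502) x1=(1.3578, 1.2400)
step 27: x0=(0.4204, -0.1683) x1=(1.3589, 1.2104)
step 28: x0=(0.4303, -0.1861) x1=(1.3596, 1.1803)
step 29: x0=(0.4405, -0.2037) x1=(1.3600, 1.1496)
step 30: x0=(0.4508, -0.2211) x1=(1.3600, 1.1184)
step 31: x0=(0.4614, -0.2381) x1=(1.3597, 1.0867)
step 32: x0=(0.4721, -0.2549) x1=(1.3590, 1.0545)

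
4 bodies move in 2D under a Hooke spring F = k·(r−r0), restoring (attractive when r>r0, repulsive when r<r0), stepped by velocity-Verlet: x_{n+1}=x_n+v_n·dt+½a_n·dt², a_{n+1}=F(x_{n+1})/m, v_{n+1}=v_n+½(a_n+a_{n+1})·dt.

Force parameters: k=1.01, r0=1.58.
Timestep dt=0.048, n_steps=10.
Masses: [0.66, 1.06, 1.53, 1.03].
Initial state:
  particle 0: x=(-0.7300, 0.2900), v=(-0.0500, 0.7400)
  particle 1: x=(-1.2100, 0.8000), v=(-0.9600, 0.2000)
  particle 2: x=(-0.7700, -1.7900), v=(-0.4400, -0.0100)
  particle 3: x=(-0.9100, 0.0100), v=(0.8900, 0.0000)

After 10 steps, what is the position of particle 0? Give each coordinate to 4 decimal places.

step 0: x0=(-0.7300, 0.2900) x1=(-1.2100, 0.8000) x2=(-0.7700, -1.7900) x3=(-0.9100, 0.0100)
step 1: x0=(-0.7302, 0.3254) x1=(-1.2568, 0.8099) x2=(-0.7913, -1.7891) x3=(-0.8677, 0.0078)
step 2: x0=(-0.7264, 0.3608) x1=(-1.3053, 0.8202) x2=(-0.8128, -1.7856) x3=(-0.8259, 0.0011)
step 3: x0=(-0.7193, 0.3964) x1=(-1.3555, 0.8305) x2=(-0.8346, -1.7792) x3=(-0.7840, -0.0099)
step 4: x0=(-0.7093, 0.4324) x1=(-1.4074, 0.8405) x2=(-0.8567, -1.7700) x3=(-0.7419, -0.0250)
step 5: x0=(-0.6968, 0.4688) x1=(-1.4609, 0.8499) x2=(-0.8790, -1.7580) x3=(-0.6992, -0.0438)
step 6: x0=(-0.6821, 0.5055) x1=(-1.5159, 0.8583) x2=(-0.9016, -1.7432) x3=(-0.6561, -0.0661)
step 7: x0=(-0.6657, 0.5424) x1=(-1.5722, 0.8655) x2=(-0.9244, -1.7255) x3=(-0.6123, -0.0915)
step 8: x0=(-0.6478, 0.5795) x1=(-1.6295, 0.8711) x2=(-0.9475, -1.7050) x3=(-0.5681, -0.1195)
step 9: x0=(-0.6287, 0.6165) x1=(-1.6876, 0.8750) x2=(-0.9709, -1.6818) x3=(-0.5235, -0.1498)
step 10: x0=(-0.6087, 0.6534) x1=(-1.7462, 0.8769) x2=(-0.9945, -1.6559) x3=(-0.4786, -0.1820)

(-0.6087, 0.6534)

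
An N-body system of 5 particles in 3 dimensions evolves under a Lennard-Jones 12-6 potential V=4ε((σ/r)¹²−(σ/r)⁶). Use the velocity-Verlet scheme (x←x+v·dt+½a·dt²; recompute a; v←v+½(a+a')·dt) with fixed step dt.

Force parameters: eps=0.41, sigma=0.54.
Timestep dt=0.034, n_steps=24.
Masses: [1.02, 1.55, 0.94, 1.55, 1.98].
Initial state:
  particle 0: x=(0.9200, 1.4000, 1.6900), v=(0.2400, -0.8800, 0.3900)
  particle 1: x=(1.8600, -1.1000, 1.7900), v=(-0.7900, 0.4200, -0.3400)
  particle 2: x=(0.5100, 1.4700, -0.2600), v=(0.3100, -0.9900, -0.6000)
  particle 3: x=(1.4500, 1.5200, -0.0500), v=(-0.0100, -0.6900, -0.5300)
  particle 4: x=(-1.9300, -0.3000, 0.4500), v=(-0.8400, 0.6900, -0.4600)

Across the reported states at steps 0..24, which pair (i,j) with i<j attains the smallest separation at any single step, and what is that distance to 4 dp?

step 0: x0=(0.9200, 1.4000, 1.6900) x1=(1.8600, -1.1000, 1.7900) x2=(0.5100, 1.4700, -0.2600) x3=(1.4500, 1.5200, -0.0500) x4=(-1.9300, -0.3000, 0.4500)
step 1: x0=(0.9282, 1.3701, 1.7033) x1=(1.8331, -1.0857, 1.7784) x2=(0.5207, 1.4363, -0.2804) x3=(1.4496, 1.4965, -0.0680) x4=(-1.9586, -0.2765, 0.4344)
step 2: x0=(0.9363, 1.3402, 1.7165) x1=(1.8063, -1.0714, 1.7669) x2=(0.5318, 1.4027, -0.3006) x3=(1.4489, 1.4731, -0.0861) x4=(-1.9871, -0.2531, 0.4187)
step 3: x0=(0.9445, 1.3102, 1.7298) x1=(1.7794, -1.0572, 1.7553) x2=(0.5433, 1.3691, -0.3208) x3=(1.4480, 1.4496, -0.1043) x4=(-2.0157, -0.2296, 0.4031)
step 4: x0=(0.9526, 1.2803, 1.7430) x1=(1.7526, -1.0429, 1.7438) x2=(0.5552, 1.3356, -0.3409) x3=(1.4468, 1.4260, -0.1225) x4=(-2.0442, -0.2062, 0.3874)
step 5: x0=(0.9608, 1.2504, 1.7562) x1=(1.7257, -1.0286, 1.7322) x2=(0.5676, 1.3021, -0.3608) x3=(1.4453, 1.4025, -0.1408) x4=(-2.0728, -0.1827, 0.3718)
step 6: x0=(0.9690, 1.2205, 1.7695) x1=(1.6988, -1.0143, 1.7206) x2=(0.5806, 1.2686, -0.3806) x3=(1.4435, 1.3789, -0.1591) x4=(-2.1014, -0.1592, 0.3562)
step 7: x0=(0.9771, 1.1906, 1.7827) x1=(1.6720, -1.0000, 1.7091) x2=(0.5940, 1.2352, -0.4003) x3=(1.4414, 1.3553, -0.1776) x4=(-2.1299, -0.1358, 0.3405)
step 8: x0=(0.9853, 1.1606, 1.7959) x1=(1.6451, -0.9857, 1.6975) x2=(0.6081, 1.2019, -0.4198) x3=(1.4389, 1.3316, -0.1961) x4=(-2.1585, -0.1123, 0.3249)
step 9: x0=(0.9935, 1.1307, 1.8092) x1=(1.6183, -0.9715, 1.6860) x2=(0.6229, 1.1687, -0.4392) x3=(1.4360, 1.3078, -0.2147) x4=(-2.1870, -0.0889, 0.3092)
step 10: x0=(1.0016, 1.1008, 1.8224) x1=(1.5914, -0.9572, 1.6744) x2=(0.6384, 1.1357, -0.4583) x3=(1.4327, 1.2840, -0.2335) x4=(-2.2156, -0.0654, 0.2936)
step 11: x0=(1.0098, 1.0709, 1.8356) x1=(1.5645, -0.9429, 1.6628) x2=(0.6547, 1.1028, -0.4772) x3=(1.4288, 1.2601, -0.2524) x4=(-2.2442, -0.0419, 0.2780)
step 12: x0=(1.0180, 1.0409, 1.8488) x1=(1.5377, -0.9286, 1.6513) x2=(0.6720, 1.0701, -0.4958) x3=(1.4244, 1.2360, -0.2715) x4=(-2.2727, -0.0185, 0.2623)
step 13: x0=(1.0261, 1.0110, 1.8620) x1=(1.5108, -0.9143, 1.6397) x2=(0.6903, 1.0376, -0.5141) x3=(1.4193, 1.2119, -0.2907) x4=(-2.3013, 0.0050, 0.2467)
step 14: x0=(1.0343, 0.9811, 1.8752) x1=(1.4839, -0.9000, 1.6282) x2=(0.7099, 1.0054, -0.5320) x3=(1.4135, 1.1875, -0.3102) x4=(-2.3298, 0.0284, 0.2310)
step 15: x0=(1.0425, 0.9511, 1.8885) x1=(1.4571, -0.8857, 1.6166) x2=(0.7309, 0.9736, -0.5495) x3=(1.4068, 1.1629, -0.3300) x4=(-2.3584, 0.0519, 0.2154)
step 16: x0=(1.0506, 0.9212, 1.9017) x1=(1.4302, -0.8714, 1.6050) x2=(0.7535, 0.9422, -0.5665) x3=(1.3991, 1.1381, -0.3501) x4=(-2.3870, 0.0754, 0.1998)
step 17: x0=(1.0588, 0.8913, 1.9149) x1=(1.4034, -0.8572, 1.5935) x2=(0.7779, 0.9114, -0.5828) x3=(1.3904, 1.1129, -0.3705) x4=(-2.4155, 0.0988, 0.1841)
step 18: x0=(1.0670, 0.8613, 1.9281) x1=(1.3765, -0.8429, 1.5819) x2=(0.8044, 0.8813, -0.5984) x3=(1.3804, 1.0873, -0.3914) x4=(-2.4441, 0.1223, 0.1685)
step 19: x0=(1.0751, 0.8314, 1.9413) x1=(1.3496, -0.8286, 1.5704) x2=(0.8327, 0.8518, -0.6134) x3=(1.3693, 1.0613, -0.4127) x4=(-2.4726, 0.1457, 0.1528)
step 20: x0=(1.0833, 0.8014, 1.9545) x1=(1.3228, -0.8142, 1.5588) x2=(0.8612, 0.8224, -0.6283) x3=(1.3580, 1.0352, -0.4340) x4=(-2.5012, 0.1692, 0.1372)
step 21: x0=(1.0915, 0.7715, 1.9677) x1=(1.2959, -0.7999, 1.5472) x2=(0.8850, 0.7909, -0.6450) x3=(1.3496, 1.0104, -0.4542) x4=(-2.5297, 0.1927, 0.1216)
step 22: x0=(1.0997, 0.7415, 1.9809) x1=(1.2690, -0.7856, 1.5357) x2=(0.8946, 0.7528, -0.6676) x3=(1.3498, 0.9897, -0.4709) x4=(-2.5583, 0.2161, 0.1059)
step 23: x0=(1.1078, 0.7115, 1.9941) x1=(1.2422, -0.7713, 1.5241) x2=(0.8910, 0.7078, -0.6958) x3=(1.3580, 0.9731, -0.4841) x4=(-2.5869, 0.2396, 0.0903)
step 24: x0=(1.1160, 0.6815, 2.0073) x1=(1.2153, -0.7570, 1.5126) x2=(0.8836, 0.6607, -0.7258) x3=(1.3686, 0.9578, -0.4963) x4=(-2.6154, 0.2630, 0.0746)

pair (2,3), distance 0.5481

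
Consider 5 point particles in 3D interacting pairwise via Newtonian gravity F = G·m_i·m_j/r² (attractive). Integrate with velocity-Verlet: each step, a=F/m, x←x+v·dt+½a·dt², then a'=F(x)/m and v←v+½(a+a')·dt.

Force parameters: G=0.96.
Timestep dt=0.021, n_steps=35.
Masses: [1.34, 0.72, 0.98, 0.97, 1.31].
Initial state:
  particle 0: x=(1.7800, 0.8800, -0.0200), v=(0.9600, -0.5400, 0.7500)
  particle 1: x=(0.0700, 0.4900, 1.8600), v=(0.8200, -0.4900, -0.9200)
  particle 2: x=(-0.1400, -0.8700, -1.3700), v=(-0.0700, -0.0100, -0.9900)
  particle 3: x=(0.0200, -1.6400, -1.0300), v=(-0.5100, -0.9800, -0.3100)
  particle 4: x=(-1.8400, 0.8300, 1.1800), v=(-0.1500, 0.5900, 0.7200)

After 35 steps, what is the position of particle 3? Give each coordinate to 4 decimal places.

step 0: x0=(1.7800, 0.8800, -0.0200) x1=(0.0700, 0.4900, 1.8600) x2=(-0.1400, -0.8700, -1.3700) x3=(0.0200, -1.6400, -1.0300) x4=(-1.8400, 0.8300, 1.1800)
step 1: x0=(1.8001, 0.8686, -0.0042) x1=(0.0872, 0.4797, 1.8406) x2=(-0.1414, -0.8704, -1.3906) x3=(0.0092, -1.6603, -1.0366) x4=(-1.8431, 0.8424, 1.1951)
step 2: x0=(1.8201, 0.8572, 0.0115) x1=(0.1043, 0.4694, 1.8210) x2=(-0.1427, -0.8713, -1.4110) x3=(-0.0016, -1.6800, -1.0433) x4=(-1.8460, 0.8547, 1.2102)
step 3: x0=(1.8399, 0.8457, 0.0273) x1=(0.1214, 0.4591, 1.8013) x2=(-0.1439, -0.8725, -1.4310) x3=(-0.0125, -1.6992, -1.0502) x4=(-1.8489, 0.8670, 1.2252)
step 4: x0=(1.8597, 0.8341, 0.0431) x1=(0.1384, 0.4489, 1.7814) x2=(-0.1450, -0.8741, -1.4508) x3=(-0.0235, -1.7179, -1.0573) x4=(-1.8515, 0.8792, 1.2402)
step 5: x0=(1.8793, 0.8225, 0.0589) x1=(0.1553, 0.4386, 1.7614) x2=(-0.1460, -0.8760, -1.4702) x3=(-0.0345, -1.7360, -1.0645) x4=(-1.8541, 0.8914, 1.2552)
step 6: x0=(1.8988, 0.8108, 0.0747) x1=(0.1722, 0.4284, 1.7412) x2=(-0.1469, -0.8783, -1.4895) x3=(-0.0455, -1.7537, -1.0718) x4=(-1.8565, 0.9035, 1.2702)
step 7: x0=(1.9182, 0.7991, 0.0905) x1=(0.1890, 0.4181, 1.7209) x2=(-0.1478, -0.8809, -1.5084) x3=(-0.0566, -1.7709, -1.0793) x4=(-1.8589, 0.9156, 1.2851)
step 8: x0=(1.9374, 0.7873, 0.1064) x1=(0.2058, 0.4079, 1.7004) x2=(-0.1486, -0.8839, -1.5271) x3=(-0.0677, -1.7877, -1.0869) x4=(-1.8610, 0.9276, 1.2999)
step 9: x0=(1.9566, 0.7754, 0.1222) x1=(0.2225, 0.3976, 1.6798) x2=(-0.1494, -0.8871, -1.5455) x3=(-0.0789, -1.8040, -1.0946) x4=(-1.8631, 0.9396, 1.3148)
step 10: x0=(1.9756, 0.7635, 0.1381) x1=(0.2392, 0.3874, 1.6590) x2=(-0.1501, -0.8906, -1.5636) x3=(-0.0900, -1.8199, -1.1024) x4=(-1.8651, 0.9515, 1.3296)
step 11: x0=(1.9945, 0.7516, 0.1540) x1=(0.2559, 0.3772, 1.6381) x2=(-0.1507, -0.8944, -1.5815) x3=(-0.1011, -1.8354, -1.1103) x4=(-1.8669, 0.9634, 1.3444)
step 12: x0=(2.0133, 0.7395, 0.1699) x1=(0.2725, 0.3671, 1.6171) x2=(-0.1513, -0.8985, -1.5992) x3=(-0.1123, -1.8505, -1.1184) x4=(-1.8686, 0.9753, 1.3591)
step 13: x0=(2.0320, 0.7275, 0.1858) x1=(0.2891, 0.3569, 1.5959) x2=(-0.1519, -0.9028, -1.6166) x3=(-0.1235, -1.8652, -1.1266) x4=(-1.8702, 0.9871, 1.3738)
step 14: x0=(2.0505, 0.7154, 0.2017) x1=(0.3057, 0.3467, 1.5746) x2=(-0.1525, -0.9075, -1.6338) x3=(-0.1346, -1.8795, -1.1348) x4=(-1.8717, 0.9988, 1.3884)
step 15: x0=(2.0689, 0.7032, 0.2176) x1=(0.3222, 0.3366, 1.5531) x2=(-0.1530, -0.9123, -1.6507) x3=(-0.1457, -1.8934, -1.1432) x4=(-1.8731, 1.0105, 1.4031)
step 16: x0=(2.0872, 0.6910, 0.2335) x1=(0.3387, 0.3265, 1.5315) x2=(-0.1535, -0.9174, -1.6675) x3=(-0.1569, -1.9070, -1.1517) x4=(-1.8744, 1.0222, 1.4176)
step 17: x0=(2.1054, 0.6787, 0.2495) x1=(0.3552, 0.3164, 1.5098) x2=(-0.1539, -0.9228, -1.6839) x3=(-0.1680, -1.9202, -1.1603) x4=(-1.8756, 1.0338, 1.4322)
step 18: x0=(2.1234, 0.6664, 0.2655) x1=(0.3717, 0.3063, 1.4880) x2=(-0.1544, -0.9284, -1.7002) x3=(-0.1790, -1.9330, -1.1690) x4=(-1.8766, 1.0454, 1.4467)
step 19: x0=(2.1413, 0.6541, 0.2815) x1=(0.3882, 0.2962, 1.4660) x2=(-0.1548, -0.9342, -1.7162) x3=(-0.1901, -1.9455, -1.1777) x4=(-1.8776, 1.0569, 1.4611)
step 20: x0=(2.1591, 0.6417, 0.2975) x1=(0.4047, 0.2861, 1.4439) x2=(-0.1553, -0.9403, -1.7320) x3=(-0.2011, -1.9576, -1.1866) x4=(-1.8785, 1.0683, 1.4755)
step 21: x0=(2.1768, 0.6293, 0.3135) x1=(0.4212, 0.2761, 1.4217) x2=(-0.1557, -0.9465, -1.7476) x3=(-0.2121, -1.9695, -1.1956) x4=(-1.8792, 1.0797, 1.4899)
step 22: x0=(2.1943, 0.6168, 0.3295) x1=(0.4377, 0.2661, 1.3993) x2=(-0.1561, -0.9530, -1.7630) x3=(-0.2231, -1.9809, -1.2047) x4=(-1.8799, 1.0911, 1.5042)
step 23: x0=(2.2118, 0.6043, 0.3455) x1=(0.4542, 0.2561, 1.3769) x2=(-0.1565, -0.9598, -1.7781) x3=(-0.2340, -1.9921, -1.2138) x4=(-1.8805, 1.1024, 1.5185)
step 24: x0=(2.2290, 0.5917, 0.3616) x1=(0.4707, 0.2461, 1.3543) x2=(-0.1569, -0.9667, -1.7930) x3=(-0.2449, -2.0029, -1.2231) x4=(-1.8810, 1.1137, 1.5328)
step 25: x0=(2.2462, 0.5791, 0.3777) x1=(0.4872, 0.2362, 1.3316) x2=(-0.1573, -0.9738, -1.8077) x3=(-0.2558, -2.0135, -1.2324) x4=(-1.8814, 1.1250, 1.5470)
step 26: x0=(2.2632, 0.5665, 0.3937) x1=(0.5038, 0.2262, 1.3088) x2=(-0.1577, -0.9812, -1.8222) x3=(-0.2666, -2.0237, -1.2418) x4=(-1.8817, 1.1362, 1.5611)
step 27: x0=(2.2801, 0.5538, 0.4098) x1=(0.5204, 0.2163, 1.2858) x2=(-0.1581, -0.9888, -1.8365) x3=(-0.2774, -2.0336, -1.2514) x4=(-1.8819, 1.1473, 1.5753)
step 28: x0=(2.2969, 0.5411, 0.4259) x1=(0.5370, 0.2064, 1.2628) x2=(-0.1585, -0.9965, -1.8506) x3=(-0.2881, -2.0432, -1.2610) x4=(-1.8820, 1.1584, 1.5893)
step 29: x0=(2.3135, 0.5284, 0.4420) x1=(0.5537, 0.1965, 1.2397) x2=(-0.1589, -1.0045, -1.8645) x3=(-0.2988, -2.0524, -1.2707) x4=(-1.8821, 1.1694, 1.6034)
step 30: x0=(2.3300, 0.5156, 0.4582) x1=(0.5704, 0.1866, 1.2164) x2=(-0.1593, -1.0127, -1.8781) x3=(-0.3094, -2.0614, -1.2805) x4=(-1.8821, 1.1805, 1.6174)
step 31: x0=(2.3464, 0.5027, 0.4743) x1=(0.5871, 0.1768, 1.1931) x2=(-0.1598, -1.0210, -1.8916) x3=(-0.3200, -2.0701, -1.2904) x4=(-1.8820, 1.1914, 1.6313)
step 32: x0=(2.3626, 0.4899, 0.4904) x1=(0.6040, 0.1670, 1.1696) x2=(-0.1602, -1.0296, -1.9048) x3=(-0.3305, -2.0785, -1.3003) x4=(-1.8818, 1.2023, 1.6452)
step 33: x0=(2.3787, 0.4770, 0.5066) x1=(0.6208, 0.1572, 1.1460) x2=(-0.1607, -1.0384, -1.9179) x3=(-0.3409, -2.0866, -1.3104) x4=(-1.8815, 1.2132, 1.6591)
step 34: x0=(2.3946, 0.4640, 0.5228) x1=(0.6378, 0.1474, 1.1224) x2=(-0.1612, -1.0473, -1.9307) x3=(-0.3513, -2.0944, -1.3205) x4=(-1.8811, 1.2241, 1.6729)
step 35: x0=(2.4104, 0.4511, 0.5389) x1=(0.6548, 0.1376, 1.0986) x2=(-0.1617, -1.0565, -1.9434) x3=(-0.3617, -2.1019, -1.3308) x4=(-1.8807, 1.2349, 1.6867)

(-0.3617, -2.1019, -1.3308)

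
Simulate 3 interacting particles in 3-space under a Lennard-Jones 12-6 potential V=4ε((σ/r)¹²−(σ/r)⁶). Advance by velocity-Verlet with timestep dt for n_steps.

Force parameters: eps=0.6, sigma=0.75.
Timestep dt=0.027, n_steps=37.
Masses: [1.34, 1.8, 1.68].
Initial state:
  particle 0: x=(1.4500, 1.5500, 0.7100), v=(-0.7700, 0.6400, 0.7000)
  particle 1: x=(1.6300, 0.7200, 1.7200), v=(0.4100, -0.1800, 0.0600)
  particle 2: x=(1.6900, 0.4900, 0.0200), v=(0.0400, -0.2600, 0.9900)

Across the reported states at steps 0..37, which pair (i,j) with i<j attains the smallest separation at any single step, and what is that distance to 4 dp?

step 0: x0=(1.4500, 1.5500, 0.7100) x1=(1.6300, 0.7200, 1.7200) x2=(1.6900, 0.4900, 0.0200)
step 1: x0=(1.4292, 1.5671, 0.7289) x1=(1.6411, 0.7152, 1.7216) x2=(1.6911, 0.4831, 0.0468)
step 2: x0=(1.4086, 1.5840, 0.7479) x1=(1.6521, 0.7104, 1.7230) x2=(1.6921, 0.4762, 0.0737)
step 3: x0=(1.3879, 1.6006, 0.7668) x1=(1.6631, 0.7058, 1.7243) x2=(1.6931, 0.4696, 0.1007)
step 4: x0=(1.3674, 1.6169, 0.7859) x1=(1.6741, 0.7012, 1.7255) x2=(1.6941, 0.4630, 0.1278)
step 5: x0=(1.3469, 1.6330, 0.8049) x1=(1.6851, 0.6967, 1.7265) x2=(1.6950, 0.4565, 0.1550)
step 6: x0=(1.3265, 1.6489, 0.8240) x1=(1.6960, 0.6923, 1.7275) x2=(1.6959, 0.4501, 0.1823)
step 7: x0=(1.3062, 1.6646, 0.8432) x1=(1.7069, 0.6880, 1.7283) x2=(1.6968, 0.4439, 0.2096)
step 8: x0=(1.2859, 1.6800, 0.8624) x1=(1.7178, 0.6837, 1.7290) x2=(1.6977, 0.4377, 0.2371)
step 9: x0=(1.2657, 1.6953, 0.8816) x1=(1.7286, 0.6794, 1.7296) x2=(1.6985, 0.4315, 0.2647)
step 10: x0=(1.2456, 1.7105, 0.9009) x1=(1.7394, 0.6753, 1.7301) x2=(1.6993, 0.4255, 0.2923)
step 11: x0=(1.2256, 1.7254, 0.9202) x1=(1.7502, 0.6712, 1.7305) x2=(1.7001, 0.4195, 0.3201)
step 12: x0=(1.2056, 1.7403, 0.9395) x1=(1.7610, 0.6671, 1.7307) x2=(1.7009, 0.4136, 0.3480)
step 13: x0=(1.1856, 1.7550, 0.9589) x1=(1.7717, 0.6631, 1.7308) x2=(1.7017, 0.4077, 0.3759)
step 14: x0=(1.1658, 1.7695, 0.9783) x1=(1.7824, 0.6591, 1.7308) x2=(1.7025, 0.4019, 0.4040)
step 15: x0=(1.1459, 1.7840, 0.9977) x1=(1.7930, 0.6551, 1.7306) x2=(1.7032, 0.3962, 0.4323)
step 16: x0=(1.1262, 1.7984, 1.0172) x1=(1.8036, 0.6512, 1.7302) x2=(1.7040, 0.3906, 0.4607)
step 17: x0=(1.1065, 1.8126, 1.0366) x1=(1.8142, 0.6472, 1.7297) x2=(1.7047, 0.3850, 0.4893)
step 18: x0=(1.0868, 1.8268, 1.0561) x1=(1.8247, 0.6433, 1.7290) x2=(1.7055, 0.3794, 0.5180)
step 19: x0=(1.0672, 1.8409, 1.0756) x1=(1.8352, 0.6393, 1.7280) x2=(1.7063, 0.3740, 0.5470)
step 20: x0=(1.0476, 1.8549, 1.0951) x1=(1.8457, 0.6354, 1.7269) x2=(1.7071, 0.3686, 0.5763)
step 21: x0=(1.0281, 1.8688, 1.1146) x1=(1.8561, 0.6314, 1.7254) x2=(1.7079, 0.3633, 0.6058)
step 22: x0=(1.0086, 1.8827, 1.1342) x1=(1.8664, 0.6274, 1.7236) x2=(1.7087, 0.3581, 0.6357)
step 23: x0=(0.9891, 1.8965, 1.1537) x1=(1.8767, 0.6233, 1.7215) x2=(1.7096, 0.3530, 0.6659)
step 24: x0=(0.9696, 1.9103, 1.1732) x1=(1.8869, 0.6191, 1.7190) x2=(1.7105, 0.3481, 0.6966)
step 25: x0=(0.9502, 1.9240, 1.1928) x1=(1.8970, 0.6148, 1.7159) x2=(1.7116, 0.3433, 0.7278)
step 26: x0=(0.9309, 1.9376, 1.2123) x1=(1.9069, 0.6104, 1.7124) x2=(1.7127, 0.3387, 0.7595)
step 27: x0=(0.9115, 1.9513, 1.2319) x1=(1.9168, 0.6059, 1.7082) x2=(1.7139, 0.3342, 0.7919)
step 28: x0=(0.8922, 1.9649, 1.2515) x1=(1.9265, 0.6011, 1.7034) x2=(1.7153, 0.3300, 0.8251)
step 29: x0=(0.8729, 1.9784, 1.2710) x1=(1.9359, 0.5962, 1.6978) x2=(1.7169, 0.3261, 0.8590)
step 30: x0=(0.8536, 1.9919, 1.2906) x1=(1.9453, 0.5910, 1.6915) x2=(1.7187, 0.3224, 0.8937)
step 31: x0=(0.8343, 2.0054, 1.3102) x1=(1.9544, 0.5857, 1.6847) x2=(1.7206, 0.3188, 0.9288)
step 32: x0=(0.8151, 2.0189, 1.3297) x1=(1.9636, 0.5805, 1.6782) x2=(1.7224, 0.3153, 0.9638)
step 33: x0=(0.7958, 2.0324, 1.3493) x1=(1.9734, 0.5759, 1.6732) x2=(1.7237, 0.3110, 0.9971)
step 34: x0=(0.7766, 2.0458, 1.3689) x1=(1.9847, 0.5729, 1.6725) x2=(1.7233, 0.3050, 1.0257)
step 35: x0=(0.7574, 2.0592, 1.3885) x1=(1.9989, 0.5730, 1.6790) x2=(1.7197, 0.2958, 1.0467)
step 36: x0=(0.7382, 2.0726, 1.4080) x1=(2.0165, 0.5763, 1.6931) x2=(1.7126, 0.2831, 1.0595)
step 37: x0=(0.7190, 2.0860, 1.4276) x1=(2.0363, 0.5819, 1.7119) x2=(1.7030, 0.2680, 1.0673)

pair (1,2), distance 0.7448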